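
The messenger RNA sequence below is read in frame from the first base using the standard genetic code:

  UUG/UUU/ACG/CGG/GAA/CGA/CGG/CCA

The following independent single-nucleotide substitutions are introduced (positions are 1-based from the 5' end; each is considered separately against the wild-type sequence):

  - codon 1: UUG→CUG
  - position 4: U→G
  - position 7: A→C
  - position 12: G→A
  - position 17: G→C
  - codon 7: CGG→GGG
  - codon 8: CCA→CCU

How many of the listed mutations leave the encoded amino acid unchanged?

Codon 1: UUG (Leu) → CUG (Leu) — synonymous.
Codon 2: UUU (Phe) → GUU (Val) — missense.
Codon 3: ACG (Thr) → CCG (Pro) — missense.
Codon 4: CGG (Arg) → CGA (Arg) — synonymous.
Codon 6: CGA (Arg) → CCA (Pro) — missense.
Codon 7: CGG (Arg) → GGG (Gly) — missense.
Codon 8: CCA (Pro) → CCU (Pro) — synonymous.
Synonymous: 3 of 7.

3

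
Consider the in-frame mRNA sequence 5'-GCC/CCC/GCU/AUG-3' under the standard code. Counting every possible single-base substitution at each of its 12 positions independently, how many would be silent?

Codon 1 (GCC, Ala): 3 synonymous substitutions.
Codon 2 (CCC, Pro): 3 synonymous substitutions.
Codon 3 (GCU, Ala): 3 synonymous substitutions.
Codon 4 (AUG, Met): 0 synonymous substitutions.
Total: 3 + 3 + 3 + 0 = 9.

9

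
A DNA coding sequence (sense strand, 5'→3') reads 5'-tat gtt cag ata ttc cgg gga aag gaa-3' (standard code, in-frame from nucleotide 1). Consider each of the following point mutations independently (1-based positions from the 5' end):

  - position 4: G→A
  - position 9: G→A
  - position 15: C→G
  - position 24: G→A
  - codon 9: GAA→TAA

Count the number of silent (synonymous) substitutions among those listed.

2

Codon 2: GTT (Val) → ATT (Ile) — missense.
Codon 3: CAG (Gln) → CAA (Gln) — synonymous.
Codon 5: TTC (Phe) → TTG (Leu) — missense.
Codon 8: AAG (Lys) → AAA (Lys) — synonymous.
Codon 9: GAA (Glu) → TAA (Stop) — nonsense.
Synonymous: 2 of 5.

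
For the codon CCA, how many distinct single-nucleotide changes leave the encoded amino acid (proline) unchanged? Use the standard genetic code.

Position 1: none → 0 synonymous.
Position 2: none → 0 synonymous.
Position 3: CCU, CCC, CCG → 3 synonymous.
Total: 0 + 0 + 3 = 3.

3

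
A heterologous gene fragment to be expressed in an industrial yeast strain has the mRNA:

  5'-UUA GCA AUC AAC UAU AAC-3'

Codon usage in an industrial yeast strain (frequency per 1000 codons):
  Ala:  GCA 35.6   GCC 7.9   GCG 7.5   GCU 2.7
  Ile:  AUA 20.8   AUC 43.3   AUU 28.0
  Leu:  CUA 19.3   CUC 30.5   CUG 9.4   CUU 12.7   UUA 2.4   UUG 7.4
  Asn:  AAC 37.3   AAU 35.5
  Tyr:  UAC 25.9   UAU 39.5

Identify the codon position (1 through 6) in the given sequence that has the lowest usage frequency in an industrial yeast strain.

Codon 1 UUA (Leu): 2.4 per 1000.
Codon 2 GCA (Ala): 35.6 per 1000.
Codon 3 AUC (Ile): 43.3 per 1000.
Codon 4 AAC (Asn): 37.3 per 1000.
Codon 5 UAU (Tyr): 39.5 per 1000.
Codon 6 AAC (Asn): 37.3 per 1000.
Lowest frequency is 2.4 at codon 1.

1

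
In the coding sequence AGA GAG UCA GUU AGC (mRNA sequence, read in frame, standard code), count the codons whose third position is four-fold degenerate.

2

Codon 1 AGA (Arg): third position 2-fold.
Codon 2 GAG (Glu): third position 2-fold.
Codon 3 UCA (Ser): third position 4-fold.
Codon 4 GUU (Val): third position 4-fold.
Codon 5 AGC (Ser): third position 2-fold.
Four-fold degenerate third positions: 2.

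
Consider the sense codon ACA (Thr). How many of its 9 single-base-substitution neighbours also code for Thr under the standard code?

Position 1: none → 0 synonymous.
Position 2: none → 0 synonymous.
Position 3: ACU, ACC, ACG → 3 synonymous.
Total: 0 + 0 + 3 = 3.

3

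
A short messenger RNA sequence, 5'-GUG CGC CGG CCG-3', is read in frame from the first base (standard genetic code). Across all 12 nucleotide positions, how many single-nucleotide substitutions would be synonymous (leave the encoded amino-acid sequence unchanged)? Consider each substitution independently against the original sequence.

13

Codon 1 (GUG, Val): 3 synonymous substitutions.
Codon 2 (CGC, Arg): 3 synonymous substitutions.
Codon 3 (CGG, Arg): 4 synonymous substitutions.
Codon 4 (CCG, Pro): 3 synonymous substitutions.
Total: 3 + 3 + 4 + 3 = 13.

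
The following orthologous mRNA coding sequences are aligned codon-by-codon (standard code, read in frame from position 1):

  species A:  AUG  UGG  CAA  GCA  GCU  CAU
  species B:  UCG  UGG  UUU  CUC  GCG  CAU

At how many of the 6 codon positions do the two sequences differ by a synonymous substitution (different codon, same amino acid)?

1

Codon 1: AUG Met / UCG Ser — nonsynonymous.
Codon 2: UGG Trp / UGG Trp — identical.
Codon 3: CAA Gln / UUU Phe — nonsynonymous.
Codon 4: GCA Ala / CUC Leu — nonsynonymous.
Codon 5: GCU Ala / GCG Ala — synonymous.
Codon 6: CAU His / CAU His — identical.
Synonymous differences: 1.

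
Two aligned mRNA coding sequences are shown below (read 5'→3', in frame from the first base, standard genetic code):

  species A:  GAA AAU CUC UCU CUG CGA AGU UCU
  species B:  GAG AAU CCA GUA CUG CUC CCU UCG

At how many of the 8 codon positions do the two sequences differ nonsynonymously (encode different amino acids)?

4

Codon 1: GAA Glu / GAG Glu — synonymous.
Codon 2: AAU Asn / AAU Asn — identical.
Codon 3: CUC Leu / CCA Pro — nonsynonymous.
Codon 4: UCU Ser / GUA Val — nonsynonymous.
Codon 5: CUG Leu / CUG Leu — identical.
Codon 6: CGA Arg / CUC Leu — nonsynonymous.
Codon 7: AGU Ser / CCU Pro — nonsynonymous.
Codon 8: UCU Ser / UCG Ser — synonymous.
Nonsynonymous differences: 4.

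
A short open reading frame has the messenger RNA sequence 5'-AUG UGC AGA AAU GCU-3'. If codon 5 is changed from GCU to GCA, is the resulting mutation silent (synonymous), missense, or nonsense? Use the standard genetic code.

silent

Position 15 falls in codon 5: GCU → Ala.
After the substitution the codon is GCA → Ala.
Both encode Ala, so the change is synonymous.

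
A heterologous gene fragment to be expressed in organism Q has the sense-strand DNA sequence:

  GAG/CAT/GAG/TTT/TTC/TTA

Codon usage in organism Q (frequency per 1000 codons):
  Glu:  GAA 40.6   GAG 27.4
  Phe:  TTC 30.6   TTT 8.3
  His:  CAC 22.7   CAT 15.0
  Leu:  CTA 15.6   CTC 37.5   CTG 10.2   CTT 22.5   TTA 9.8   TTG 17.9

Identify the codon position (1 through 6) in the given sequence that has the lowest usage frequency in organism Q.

Codon 1 GAG (Glu): 27.4 per 1000.
Codon 2 CAT (His): 15.0 per 1000.
Codon 3 GAG (Glu): 27.4 per 1000.
Codon 4 TTT (Phe): 8.3 per 1000.
Codon 5 TTC (Phe): 30.6 per 1000.
Codon 6 TTA (Leu): 9.8 per 1000.
Lowest frequency is 8.3 at codon 4.

4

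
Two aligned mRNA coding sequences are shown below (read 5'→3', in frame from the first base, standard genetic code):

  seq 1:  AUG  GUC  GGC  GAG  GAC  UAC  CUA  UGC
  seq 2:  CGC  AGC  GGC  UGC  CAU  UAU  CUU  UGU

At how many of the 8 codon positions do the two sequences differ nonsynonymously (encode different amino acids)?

4

Codon 1: AUG Met / CGC Arg — nonsynonymous.
Codon 2: GUC Val / AGC Ser — nonsynonymous.
Codon 3: GGC Gly / GGC Gly — identical.
Codon 4: GAG Glu / UGC Cys — nonsynonymous.
Codon 5: GAC Asp / CAU His — nonsynonymous.
Codon 6: UAC Tyr / UAU Tyr — synonymous.
Codon 7: CUA Leu / CUU Leu — synonymous.
Codon 8: UGC Cys / UGU Cys — synonymous.
Nonsynonymous differences: 4.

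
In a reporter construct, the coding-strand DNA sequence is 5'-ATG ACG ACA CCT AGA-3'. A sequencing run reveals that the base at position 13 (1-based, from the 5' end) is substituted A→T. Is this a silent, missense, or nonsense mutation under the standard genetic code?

Position 13 falls in codon 5: AGA → Arg.
After the substitution the codon is TGA → Stop.
The new codon is a stop codon, so this is a nonsense mutation.

nonsense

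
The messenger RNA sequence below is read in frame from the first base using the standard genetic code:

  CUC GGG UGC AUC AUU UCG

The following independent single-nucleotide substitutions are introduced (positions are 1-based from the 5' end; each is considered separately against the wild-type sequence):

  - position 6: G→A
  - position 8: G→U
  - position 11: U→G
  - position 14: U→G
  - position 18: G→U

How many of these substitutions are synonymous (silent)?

2

Codon 2: GGG (Gly) → GGA (Gly) — synonymous.
Codon 3: UGC (Cys) → UUC (Phe) — missense.
Codon 4: AUC (Ile) → AGC (Ser) — missense.
Codon 5: AUU (Ile) → AGU (Ser) — missense.
Codon 6: UCG (Ser) → UCU (Ser) — synonymous.
Synonymous: 2 of 5.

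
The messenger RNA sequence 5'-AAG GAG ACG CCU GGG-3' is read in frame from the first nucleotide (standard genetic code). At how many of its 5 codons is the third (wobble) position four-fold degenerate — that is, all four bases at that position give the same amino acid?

Codon 1 AAG (Lys): third position 2-fold.
Codon 2 GAG (Glu): third position 2-fold.
Codon 3 ACG (Thr): third position 4-fold.
Codon 4 CCU (Pro): third position 4-fold.
Codon 5 GGG (Gly): third position 4-fold.
Four-fold degenerate third positions: 3.

3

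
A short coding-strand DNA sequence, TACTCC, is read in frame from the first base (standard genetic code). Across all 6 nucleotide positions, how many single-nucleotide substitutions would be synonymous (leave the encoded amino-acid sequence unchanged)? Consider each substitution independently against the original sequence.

4

Codon 1 (TAC, Tyr): 1 synonymous substitution.
Codon 2 (TCC, Ser): 3 synonymous substitutions.
Total: 1 + 3 = 4.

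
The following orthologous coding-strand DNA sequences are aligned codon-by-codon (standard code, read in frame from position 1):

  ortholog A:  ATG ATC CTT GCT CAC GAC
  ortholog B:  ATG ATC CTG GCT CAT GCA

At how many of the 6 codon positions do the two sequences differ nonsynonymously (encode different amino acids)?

Codon 1: ATG Met / ATG Met — identical.
Codon 2: ATC Ile / ATC Ile — identical.
Codon 3: CTT Leu / CTG Leu — synonymous.
Codon 4: GCT Ala / GCT Ala — identical.
Codon 5: CAC His / CAT His — synonymous.
Codon 6: GAC Asp / GCA Ala — nonsynonymous.
Nonsynonymous differences: 1.

1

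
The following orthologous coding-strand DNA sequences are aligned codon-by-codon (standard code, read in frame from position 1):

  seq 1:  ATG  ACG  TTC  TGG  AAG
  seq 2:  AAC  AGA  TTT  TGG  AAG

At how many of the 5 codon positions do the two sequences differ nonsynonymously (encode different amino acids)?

Codon 1: ATG Met / AAC Asn — nonsynonymous.
Codon 2: ACG Thr / AGA Arg — nonsynonymous.
Codon 3: TTC Phe / TTT Phe — synonymous.
Codon 4: TGG Trp / TGG Trp — identical.
Codon 5: AAG Lys / AAG Lys — identical.
Nonsynonymous differences: 2.

2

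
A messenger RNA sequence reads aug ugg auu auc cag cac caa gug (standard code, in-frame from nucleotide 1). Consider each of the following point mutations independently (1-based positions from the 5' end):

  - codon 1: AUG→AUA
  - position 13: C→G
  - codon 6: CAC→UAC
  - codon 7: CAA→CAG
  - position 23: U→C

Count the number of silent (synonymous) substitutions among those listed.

1

Codon 1: AUG (Met) → AUA (Ile) — missense.
Codon 5: CAG (Gln) → GAG (Glu) — missense.
Codon 6: CAC (His) → UAC (Tyr) — missense.
Codon 7: CAA (Gln) → CAG (Gln) — synonymous.
Codon 8: GUG (Val) → GCG (Ala) — missense.
Synonymous: 1 of 5.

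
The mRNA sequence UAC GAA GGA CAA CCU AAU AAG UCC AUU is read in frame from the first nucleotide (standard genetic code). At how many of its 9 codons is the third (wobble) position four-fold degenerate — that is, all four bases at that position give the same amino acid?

Codon 1 UAC (Tyr): third position 2-fold.
Codon 2 GAA (Glu): third position 2-fold.
Codon 3 GGA (Gly): third position 4-fold.
Codon 4 CAA (Gln): third position 2-fold.
Codon 5 CCU (Pro): third position 4-fold.
Codon 6 AAU (Asn): third position 2-fold.
Codon 7 AAG (Lys): third position 2-fold.
Codon 8 UCC (Ser): third position 4-fold.
Codon 9 AUU (Ile): third position 3-fold.
Four-fold degenerate third positions: 3.

3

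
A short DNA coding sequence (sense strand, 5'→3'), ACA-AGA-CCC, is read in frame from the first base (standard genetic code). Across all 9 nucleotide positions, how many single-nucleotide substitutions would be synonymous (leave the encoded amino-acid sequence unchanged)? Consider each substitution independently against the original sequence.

8

Codon 1 (ACA, Thr): 3 synonymous substitutions.
Codon 2 (AGA, Arg): 2 synonymous substitutions.
Codon 3 (CCC, Pro): 3 synonymous substitutions.
Total: 3 + 2 + 3 = 8.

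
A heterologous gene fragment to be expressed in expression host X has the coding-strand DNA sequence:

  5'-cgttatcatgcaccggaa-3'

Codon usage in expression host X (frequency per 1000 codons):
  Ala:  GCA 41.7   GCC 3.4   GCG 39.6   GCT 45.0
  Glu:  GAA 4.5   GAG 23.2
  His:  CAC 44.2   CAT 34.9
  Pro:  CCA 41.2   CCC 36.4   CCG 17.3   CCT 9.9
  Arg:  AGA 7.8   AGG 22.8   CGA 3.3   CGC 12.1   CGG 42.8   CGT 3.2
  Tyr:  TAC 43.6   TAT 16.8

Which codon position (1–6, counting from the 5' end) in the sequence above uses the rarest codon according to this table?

Codon 1 CGT (Arg): 3.2 per 1000.
Codon 2 TAT (Tyr): 16.8 per 1000.
Codon 3 CAT (His): 34.9 per 1000.
Codon 4 GCA (Ala): 41.7 per 1000.
Codon 5 CCG (Pro): 17.3 per 1000.
Codon 6 GAA (Glu): 4.5 per 1000.
Lowest frequency is 3.2 at codon 1.

1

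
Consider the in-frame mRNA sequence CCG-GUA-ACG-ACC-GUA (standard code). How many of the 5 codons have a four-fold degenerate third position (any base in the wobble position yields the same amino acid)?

Codon 1 CCG (Pro): third position 4-fold.
Codon 2 GUA (Val): third position 4-fold.
Codon 3 ACG (Thr): third position 4-fold.
Codon 4 ACC (Thr): third position 4-fold.
Codon 5 GUA (Val): third position 4-fold.
Four-fold degenerate third positions: 5.

5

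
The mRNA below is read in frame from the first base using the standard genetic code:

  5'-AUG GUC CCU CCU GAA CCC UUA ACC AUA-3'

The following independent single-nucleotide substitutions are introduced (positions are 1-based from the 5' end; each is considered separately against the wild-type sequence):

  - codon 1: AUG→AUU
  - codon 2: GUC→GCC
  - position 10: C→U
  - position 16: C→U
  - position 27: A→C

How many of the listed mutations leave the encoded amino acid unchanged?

1

Codon 1: AUG (Met) → AUU (Ile) — missense.
Codon 2: GUC (Val) → GCC (Ala) — missense.
Codon 4: CCU (Pro) → UCU (Ser) — missense.
Codon 6: CCC (Pro) → UCC (Ser) — missense.
Codon 9: AUA (Ile) → AUC (Ile) — synonymous.
Synonymous: 1 of 5.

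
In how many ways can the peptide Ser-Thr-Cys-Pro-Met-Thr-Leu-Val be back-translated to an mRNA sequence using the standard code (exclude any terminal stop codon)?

18432

Ser: 6 codons.
Thr: 4 codons.
Cys: 2 codons.
Pro: 4 codons.
Met: 1 codon.
Thr: 4 codons.
Leu: 6 codons.
Val: 4 codons.
6 × 4 × 2 × 4 × 1 × 4 × 6 × 4 = 18432.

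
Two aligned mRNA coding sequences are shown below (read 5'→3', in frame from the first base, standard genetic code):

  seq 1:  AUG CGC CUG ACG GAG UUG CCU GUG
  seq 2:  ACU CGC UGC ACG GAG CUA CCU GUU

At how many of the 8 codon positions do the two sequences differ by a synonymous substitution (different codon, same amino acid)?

2

Codon 1: AUG Met / ACU Thr — nonsynonymous.
Codon 2: CGC Arg / CGC Arg — identical.
Codon 3: CUG Leu / UGC Cys — nonsynonymous.
Codon 4: ACG Thr / ACG Thr — identical.
Codon 5: GAG Glu / GAG Glu — identical.
Codon 6: UUG Leu / CUA Leu — synonymous.
Codon 7: CCU Pro / CCU Pro — identical.
Codon 8: GUG Val / GUU Val — synonymous.
Synonymous differences: 2.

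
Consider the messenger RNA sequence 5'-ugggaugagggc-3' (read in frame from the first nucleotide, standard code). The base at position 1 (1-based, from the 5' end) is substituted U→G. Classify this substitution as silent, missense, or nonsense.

Position 1 falls in codon 1: UGG → Trp.
After the substitution the codon is GGG → Gly.
Trp ≠ Gly, so this is a missense mutation.

missense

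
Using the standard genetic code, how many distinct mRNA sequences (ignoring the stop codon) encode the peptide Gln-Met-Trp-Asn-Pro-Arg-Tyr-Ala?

768

Gln: 2 codons.
Met: 1 codon.
Trp: 1 codon.
Asn: 2 codons.
Pro: 4 codons.
Arg: 6 codons.
Tyr: 2 codons.
Ala: 4 codons.
2 × 1 × 1 × 2 × 4 × 6 × 2 × 4 = 768.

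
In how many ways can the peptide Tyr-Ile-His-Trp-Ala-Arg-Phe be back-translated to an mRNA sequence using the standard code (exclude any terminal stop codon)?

576

Tyr: 2 codons.
Ile: 3 codons.
His: 2 codons.
Trp: 1 codon.
Ala: 4 codons.
Arg: 6 codons.
Phe: 2 codons.
2 × 3 × 2 × 1 × 4 × 6 × 2 = 576.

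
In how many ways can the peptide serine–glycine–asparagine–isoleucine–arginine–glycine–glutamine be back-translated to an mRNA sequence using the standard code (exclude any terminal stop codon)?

6912

Ser: 6 codons.
Gly: 4 codons.
Asn: 2 codons.
Ile: 3 codons.
Arg: 6 codons.
Gly: 4 codons.
Gln: 2 codons.
6 × 4 × 2 × 3 × 6 × 4 × 2 = 6912.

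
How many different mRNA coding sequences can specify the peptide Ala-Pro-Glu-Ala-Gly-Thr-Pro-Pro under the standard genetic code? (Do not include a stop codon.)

Ala: 4 codons.
Pro: 4 codons.
Glu: 2 codons.
Ala: 4 codons.
Gly: 4 codons.
Thr: 4 codons.
Pro: 4 codons.
Pro: 4 codons.
4 × 4 × 2 × 4 × 4 × 4 × 4 × 4 = 32768.

32768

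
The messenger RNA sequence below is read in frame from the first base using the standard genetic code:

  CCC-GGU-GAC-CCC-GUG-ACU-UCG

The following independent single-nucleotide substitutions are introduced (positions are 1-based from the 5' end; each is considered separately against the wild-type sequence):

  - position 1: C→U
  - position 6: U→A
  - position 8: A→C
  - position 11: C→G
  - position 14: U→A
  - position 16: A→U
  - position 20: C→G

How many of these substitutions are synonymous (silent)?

1

Codon 1: CCC (Pro) → UCC (Ser) — missense.
Codon 2: GGU (Gly) → GGA (Gly) — synonymous.
Codon 3: GAC (Asp) → GCC (Ala) — missense.
Codon 4: CCC (Pro) → CGC (Arg) — missense.
Codon 5: GUG (Val) → GAG (Glu) — missense.
Codon 6: ACU (Thr) → UCU (Ser) — missense.
Codon 7: UCG (Ser) → UGG (Trp) — missense.
Synonymous: 1 of 7.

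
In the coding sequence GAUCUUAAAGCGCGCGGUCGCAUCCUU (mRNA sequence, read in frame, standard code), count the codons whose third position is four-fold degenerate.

Codon 1 GAU (Asp): third position 2-fold.
Codon 2 CUU (Leu): third position 4-fold.
Codon 3 AAA (Lys): third position 2-fold.
Codon 4 GCG (Ala): third position 4-fold.
Codon 5 CGC (Arg): third position 4-fold.
Codon 6 GGU (Gly): third position 4-fold.
Codon 7 CGC (Arg): third position 4-fold.
Codon 8 AUC (Ile): third position 3-fold.
Codon 9 CUU (Leu): third position 4-fold.
Four-fold degenerate third positions: 6.

6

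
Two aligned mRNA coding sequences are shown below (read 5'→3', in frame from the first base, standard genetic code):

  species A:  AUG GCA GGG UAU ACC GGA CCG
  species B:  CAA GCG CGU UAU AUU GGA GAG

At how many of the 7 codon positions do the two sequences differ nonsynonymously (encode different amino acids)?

Codon 1: AUG Met / CAA Gln — nonsynonymous.
Codon 2: GCA Ala / GCG Ala — synonymous.
Codon 3: GGG Gly / CGU Arg — nonsynonymous.
Codon 4: UAU Tyr / UAU Tyr — identical.
Codon 5: ACC Thr / AUU Ile — nonsynonymous.
Codon 6: GGA Gly / GGA Gly — identical.
Codon 7: CCG Pro / GAG Glu — nonsynonymous.
Nonsynonymous differences: 4.

4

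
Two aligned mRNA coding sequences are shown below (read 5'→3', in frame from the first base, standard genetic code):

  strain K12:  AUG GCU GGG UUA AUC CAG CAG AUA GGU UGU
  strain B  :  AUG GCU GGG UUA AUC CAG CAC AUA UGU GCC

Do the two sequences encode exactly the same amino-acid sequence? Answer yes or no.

Codon 1: AUG Met / AUG Met — identical.
Codon 2: GCU Ala / GCU Ala — identical.
Codon 3: GGG Gly / GGG Gly — identical.
Codon 4: UUA Leu / UUA Leu — identical.
Codon 5: AUC Ile / AUC Ile — identical.
Codon 6: CAG Gln / CAG Gln — identical.
Codon 7: CAG Gln / CAC His — nonsynonymous.
Codon 8: AUA Ile / AUA Ile — identical.
Codon 9: GGU Gly / UGU Cys — nonsynonymous.
Codon 10: UGU Cys / GCC Ala — nonsynonymous.
Nonsynonymous differences: 3 → different protein.

no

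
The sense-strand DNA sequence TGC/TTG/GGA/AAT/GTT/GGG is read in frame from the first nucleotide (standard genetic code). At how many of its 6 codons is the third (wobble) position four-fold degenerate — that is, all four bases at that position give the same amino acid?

Codon 1 TGC (Cys): third position 2-fold.
Codon 2 TTG (Leu): third position 2-fold.
Codon 3 GGA (Gly): third position 4-fold.
Codon 4 AAT (Asn): third position 2-fold.
Codon 5 GTT (Val): third position 4-fold.
Codon 6 GGG (Gly): third position 4-fold.
Four-fold degenerate third positions: 3.

3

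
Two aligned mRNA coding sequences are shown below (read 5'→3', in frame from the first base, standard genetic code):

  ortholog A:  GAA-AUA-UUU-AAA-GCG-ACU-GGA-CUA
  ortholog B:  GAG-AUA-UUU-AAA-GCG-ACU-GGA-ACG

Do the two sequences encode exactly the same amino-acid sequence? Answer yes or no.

no

Codon 1: GAA Glu / GAG Glu — synonymous.
Codon 2: AUA Ile / AUA Ile — identical.
Codon 3: UUU Phe / UUU Phe — identical.
Codon 4: AAA Lys / AAA Lys — identical.
Codon 5: GCG Ala / GCG Ala — identical.
Codon 6: ACU Thr / ACU Thr — identical.
Codon 7: GGA Gly / GGA Gly — identical.
Codon 8: CUA Leu / ACG Thr — nonsynonymous.
Nonsynonymous differences: 1 → different protein.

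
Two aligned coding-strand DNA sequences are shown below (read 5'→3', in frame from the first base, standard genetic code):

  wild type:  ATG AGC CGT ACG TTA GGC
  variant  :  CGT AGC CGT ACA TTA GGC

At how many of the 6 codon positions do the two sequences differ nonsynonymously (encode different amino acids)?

1

Codon 1: ATG Met / CGT Arg — nonsynonymous.
Codon 2: AGC Ser / AGC Ser — identical.
Codon 3: CGT Arg / CGT Arg — identical.
Codon 4: ACG Thr / ACA Thr — synonymous.
Codon 5: TTA Leu / TTA Leu — identical.
Codon 6: GGC Gly / GGC Gly — identical.
Nonsynonymous differences: 1.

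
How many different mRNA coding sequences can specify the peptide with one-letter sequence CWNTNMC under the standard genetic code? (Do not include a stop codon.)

64

Cys: 2 codons.
Trp: 1 codon.
Asn: 2 codons.
Thr: 4 codons.
Asn: 2 codons.
Met: 1 codon.
Cys: 2 codons.
2 × 1 × 2 × 4 × 2 × 1 × 2 = 64.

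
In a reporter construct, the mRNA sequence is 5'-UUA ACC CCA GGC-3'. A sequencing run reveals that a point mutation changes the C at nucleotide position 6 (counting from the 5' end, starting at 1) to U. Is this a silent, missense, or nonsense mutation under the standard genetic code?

silent

Position 6 falls in codon 2: ACC → Thr.
After the substitution the codon is ACU → Thr.
Both encode Thr, so the change is synonymous.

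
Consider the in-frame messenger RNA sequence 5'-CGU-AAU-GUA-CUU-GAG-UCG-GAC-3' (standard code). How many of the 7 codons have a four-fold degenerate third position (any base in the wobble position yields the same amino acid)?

Codon 1 CGU (Arg): third position 4-fold.
Codon 2 AAU (Asn): third position 2-fold.
Codon 3 GUA (Val): third position 4-fold.
Codon 4 CUU (Leu): third position 4-fold.
Codon 5 GAG (Glu): third position 2-fold.
Codon 6 UCG (Ser): third position 4-fold.
Codon 7 GAC (Asp): third position 2-fold.
Four-fold degenerate third positions: 4.

4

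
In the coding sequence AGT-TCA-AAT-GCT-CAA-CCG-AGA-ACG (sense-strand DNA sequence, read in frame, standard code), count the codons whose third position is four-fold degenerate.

4

Codon 1 AGT (Ser): third position 2-fold.
Codon 2 TCA (Ser): third position 4-fold.
Codon 3 AAT (Asn): third position 2-fold.
Codon 4 GCT (Ala): third position 4-fold.
Codon 5 CAA (Gln): third position 2-fold.
Codon 6 CCG (Pro): third position 4-fold.
Codon 7 AGA (Arg): third position 2-fold.
Codon 8 ACG (Thr): third position 4-fold.
Four-fold degenerate third positions: 4.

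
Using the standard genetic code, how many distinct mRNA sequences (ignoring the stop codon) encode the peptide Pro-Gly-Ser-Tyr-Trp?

192

Pro: 4 codons.
Gly: 4 codons.
Ser: 6 codons.
Tyr: 2 codons.
Trp: 1 codon.
4 × 4 × 6 × 2 × 1 = 192.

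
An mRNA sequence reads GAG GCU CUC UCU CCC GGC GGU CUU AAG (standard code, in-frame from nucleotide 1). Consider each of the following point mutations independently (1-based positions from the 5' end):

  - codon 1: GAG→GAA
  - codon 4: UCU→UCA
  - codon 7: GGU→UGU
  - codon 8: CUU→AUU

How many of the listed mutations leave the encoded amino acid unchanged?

Codon 1: GAG (Glu) → GAA (Glu) — synonymous.
Codon 4: UCU (Ser) → UCA (Ser) — synonymous.
Codon 7: GGU (Gly) → UGU (Cys) — missense.
Codon 8: CUU (Leu) → AUU (Ile) — missense.
Synonymous: 2 of 4.

2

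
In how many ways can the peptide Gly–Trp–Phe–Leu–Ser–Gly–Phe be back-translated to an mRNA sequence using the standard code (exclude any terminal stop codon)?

2304

Gly: 4 codons.
Trp: 1 codon.
Phe: 2 codons.
Leu: 6 codons.
Ser: 6 codons.
Gly: 4 codons.
Phe: 2 codons.
4 × 1 × 2 × 6 × 6 × 4 × 2 = 2304.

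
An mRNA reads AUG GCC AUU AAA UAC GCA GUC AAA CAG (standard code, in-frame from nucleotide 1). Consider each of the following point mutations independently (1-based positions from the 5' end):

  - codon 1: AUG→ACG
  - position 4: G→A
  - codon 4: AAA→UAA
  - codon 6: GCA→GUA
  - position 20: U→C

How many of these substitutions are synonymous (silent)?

0

Codon 1: AUG (Met) → ACG (Thr) — missense.
Codon 2: GCC (Ala) → ACC (Thr) — missense.
Codon 4: AAA (Lys) → UAA (Stop) — nonsense.
Codon 6: GCA (Ala) → GUA (Val) — missense.
Codon 7: GUC (Val) → GCC (Ala) — missense.
Synonymous: 0 of 5.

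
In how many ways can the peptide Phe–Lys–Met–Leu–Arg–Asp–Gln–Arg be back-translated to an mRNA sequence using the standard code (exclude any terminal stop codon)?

Phe: 2 codons.
Lys: 2 codons.
Met: 1 codon.
Leu: 6 codons.
Arg: 6 codons.
Asp: 2 codons.
Gln: 2 codons.
Arg: 6 codons.
2 × 2 × 1 × 6 × 6 × 2 × 2 × 6 = 3456.

3456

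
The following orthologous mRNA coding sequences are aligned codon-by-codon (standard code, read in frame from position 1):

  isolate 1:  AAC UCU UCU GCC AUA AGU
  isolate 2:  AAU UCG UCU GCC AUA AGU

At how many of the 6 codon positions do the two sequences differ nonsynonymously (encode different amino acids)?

Codon 1: AAC Asn / AAU Asn — synonymous.
Codon 2: UCU Ser / UCG Ser — synonymous.
Codon 3: UCU Ser / UCU Ser — identical.
Codon 4: GCC Ala / GCC Ala — identical.
Codon 5: AUA Ile / AUA Ile — identical.
Codon 6: AGU Ser / AGU Ser — identical.
Nonsynonymous differences: 0.

0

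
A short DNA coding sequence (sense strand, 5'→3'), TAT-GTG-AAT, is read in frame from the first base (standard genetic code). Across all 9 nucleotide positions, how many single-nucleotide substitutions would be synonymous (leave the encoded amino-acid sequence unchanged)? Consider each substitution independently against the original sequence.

5

Codon 1 (TAT, Tyr): 1 synonymous substitution.
Codon 2 (GTG, Val): 3 synonymous substitutions.
Codon 3 (AAT, Asn): 1 synonymous substitution.
Total: 1 + 3 + 1 = 5.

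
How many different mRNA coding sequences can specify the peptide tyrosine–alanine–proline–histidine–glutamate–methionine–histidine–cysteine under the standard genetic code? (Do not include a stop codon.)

512

Tyr: 2 codons.
Ala: 4 codons.
Pro: 4 codons.
His: 2 codons.
Glu: 2 codons.
Met: 1 codon.
His: 2 codons.
Cys: 2 codons.
2 × 4 × 4 × 2 × 2 × 1 × 2 × 2 = 512.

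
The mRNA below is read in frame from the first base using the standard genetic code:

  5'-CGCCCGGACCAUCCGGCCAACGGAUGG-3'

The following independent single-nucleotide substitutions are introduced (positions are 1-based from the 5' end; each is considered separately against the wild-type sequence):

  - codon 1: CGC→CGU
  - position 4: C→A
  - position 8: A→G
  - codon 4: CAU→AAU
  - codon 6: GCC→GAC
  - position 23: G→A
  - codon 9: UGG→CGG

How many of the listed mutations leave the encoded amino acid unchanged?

Codon 1: CGC (Arg) → CGU (Arg) — synonymous.
Codon 2: CCG (Pro) → ACG (Thr) — missense.
Codon 3: GAC (Asp) → GGC (Gly) — missense.
Codon 4: CAU (His) → AAU (Asn) — missense.
Codon 6: GCC (Ala) → GAC (Asp) — missense.
Codon 8: GGA (Gly) → GAA (Glu) — missense.
Codon 9: UGG (Trp) → CGG (Arg) — missense.
Synonymous: 1 of 7.

1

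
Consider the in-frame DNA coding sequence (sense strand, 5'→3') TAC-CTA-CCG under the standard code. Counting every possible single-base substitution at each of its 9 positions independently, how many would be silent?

Codon 1 (TAC, Tyr): 1 synonymous substitution.
Codon 2 (CTA, Leu): 4 synonymous substitutions.
Codon 3 (CCG, Pro): 3 synonymous substitutions.
Total: 1 + 4 + 3 = 8.

8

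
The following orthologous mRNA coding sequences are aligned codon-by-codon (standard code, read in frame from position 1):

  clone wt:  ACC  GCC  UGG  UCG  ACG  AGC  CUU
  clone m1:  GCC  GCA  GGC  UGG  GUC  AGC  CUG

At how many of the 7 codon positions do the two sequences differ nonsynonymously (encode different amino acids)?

Codon 1: ACC Thr / GCC Ala — nonsynonymous.
Codon 2: GCC Ala / GCA Ala — synonymous.
Codon 3: UGG Trp / GGC Gly — nonsynonymous.
Codon 4: UCG Ser / UGG Trp — nonsynonymous.
Codon 5: ACG Thr / GUC Val — nonsynonymous.
Codon 6: AGC Ser / AGC Ser — identical.
Codon 7: CUU Leu / CUG Leu — synonymous.
Nonsynonymous differences: 4.

4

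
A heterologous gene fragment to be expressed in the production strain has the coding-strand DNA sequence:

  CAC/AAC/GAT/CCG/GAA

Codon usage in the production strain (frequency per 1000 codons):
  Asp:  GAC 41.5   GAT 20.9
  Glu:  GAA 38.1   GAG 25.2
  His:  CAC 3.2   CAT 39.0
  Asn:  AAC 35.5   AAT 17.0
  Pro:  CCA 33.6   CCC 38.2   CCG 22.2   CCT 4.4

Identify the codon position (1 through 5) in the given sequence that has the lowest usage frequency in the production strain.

Codon 1 CAC (His): 3.2 per 1000.
Codon 2 AAC (Asn): 35.5 per 1000.
Codon 3 GAT (Asp): 20.9 per 1000.
Codon 4 CCG (Pro): 22.2 per 1000.
Codon 5 GAA (Glu): 38.1 per 1000.
Lowest frequency is 3.2 at codon 1.

1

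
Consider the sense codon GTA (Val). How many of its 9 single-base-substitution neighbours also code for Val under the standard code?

Position 1: none → 0 synonymous.
Position 2: none → 0 synonymous.
Position 3: GTT, GTC, GTG → 3 synonymous.
Total: 0 + 0 + 3 = 3.

3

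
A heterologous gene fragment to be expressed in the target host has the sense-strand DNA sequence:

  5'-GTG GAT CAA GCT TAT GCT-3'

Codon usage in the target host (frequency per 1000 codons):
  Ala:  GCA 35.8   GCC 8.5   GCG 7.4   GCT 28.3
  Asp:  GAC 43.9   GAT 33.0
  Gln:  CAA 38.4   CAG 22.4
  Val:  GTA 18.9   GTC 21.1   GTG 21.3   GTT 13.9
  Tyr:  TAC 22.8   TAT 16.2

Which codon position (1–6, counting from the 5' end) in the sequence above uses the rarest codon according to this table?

Codon 1 GTG (Val): 21.3 per 1000.
Codon 2 GAT (Asp): 33.0 per 1000.
Codon 3 CAA (Gln): 38.4 per 1000.
Codon 4 GCT (Ala): 28.3 per 1000.
Codon 5 TAT (Tyr): 16.2 per 1000.
Codon 6 GCT (Ala): 28.3 per 1000.
Lowest frequency is 16.2 at codon 5.

5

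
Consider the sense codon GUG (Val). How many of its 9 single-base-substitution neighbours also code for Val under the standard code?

3

Position 1: none → 0 synonymous.
Position 2: none → 0 synonymous.
Position 3: GUU, GUC, GUA → 3 synonymous.
Total: 0 + 0 + 3 = 3.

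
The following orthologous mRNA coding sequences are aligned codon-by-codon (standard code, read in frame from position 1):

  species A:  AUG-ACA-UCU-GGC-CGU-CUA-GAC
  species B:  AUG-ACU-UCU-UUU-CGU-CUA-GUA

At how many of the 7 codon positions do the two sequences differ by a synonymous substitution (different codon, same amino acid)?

Codon 1: AUG Met / AUG Met — identical.
Codon 2: ACA Thr / ACU Thr — synonymous.
Codon 3: UCU Ser / UCU Ser — identical.
Codon 4: GGC Gly / UUU Phe — nonsynonymous.
Codon 5: CGU Arg / CGU Arg — identical.
Codon 6: CUA Leu / CUA Leu — identical.
Codon 7: GAC Asp / GUA Val — nonsynonymous.
Synonymous differences: 1.

1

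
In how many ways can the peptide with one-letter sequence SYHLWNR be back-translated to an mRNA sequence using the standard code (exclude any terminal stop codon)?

Ser: 6 codons.
Tyr: 2 codons.
His: 2 codons.
Leu: 6 codons.
Trp: 1 codon.
Asn: 2 codons.
Arg: 6 codons.
6 × 2 × 2 × 6 × 1 × 2 × 6 = 1728.

1728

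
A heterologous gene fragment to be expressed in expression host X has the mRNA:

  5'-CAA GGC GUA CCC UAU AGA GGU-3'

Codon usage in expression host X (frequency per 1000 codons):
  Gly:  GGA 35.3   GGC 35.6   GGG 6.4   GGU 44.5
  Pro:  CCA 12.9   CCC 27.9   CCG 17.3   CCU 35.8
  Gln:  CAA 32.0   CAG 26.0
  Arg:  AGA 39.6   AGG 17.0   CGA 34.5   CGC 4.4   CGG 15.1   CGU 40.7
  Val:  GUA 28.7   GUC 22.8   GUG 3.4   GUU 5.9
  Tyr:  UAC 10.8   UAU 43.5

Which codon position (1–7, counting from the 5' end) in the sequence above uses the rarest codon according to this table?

Codon 1 CAA (Gln): 32.0 per 1000.
Codon 2 GGC (Gly): 35.6 per 1000.
Codon 3 GUA (Val): 28.7 per 1000.
Codon 4 CCC (Pro): 27.9 per 1000.
Codon 5 UAU (Tyr): 43.5 per 1000.
Codon 6 AGA (Arg): 39.6 per 1000.
Codon 7 GGU (Gly): 44.5 per 1000.
Lowest frequency is 27.9 at codon 4.

4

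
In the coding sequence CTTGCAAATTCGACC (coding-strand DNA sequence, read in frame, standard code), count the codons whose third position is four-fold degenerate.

Codon 1 CTT (Leu): third position 4-fold.
Codon 2 GCA (Ala): third position 4-fold.
Codon 3 AAT (Asn): third position 2-fold.
Codon 4 TCG (Ser): third position 4-fold.
Codon 5 ACC (Thr): third position 4-fold.
Four-fold degenerate third positions: 4.

4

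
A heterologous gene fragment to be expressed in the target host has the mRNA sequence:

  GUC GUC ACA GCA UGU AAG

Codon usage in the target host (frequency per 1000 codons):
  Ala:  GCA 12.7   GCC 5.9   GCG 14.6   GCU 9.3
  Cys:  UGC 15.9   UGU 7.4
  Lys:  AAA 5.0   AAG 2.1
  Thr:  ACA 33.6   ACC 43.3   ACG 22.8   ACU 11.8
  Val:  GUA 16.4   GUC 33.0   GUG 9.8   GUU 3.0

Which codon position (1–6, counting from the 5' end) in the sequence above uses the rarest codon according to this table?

6

Codon 1 GUC (Val): 33.0 per 1000.
Codon 2 GUC (Val): 33.0 per 1000.
Codon 3 ACA (Thr): 33.6 per 1000.
Codon 4 GCA (Ala): 12.7 per 1000.
Codon 5 UGU (Cys): 7.4 per 1000.
Codon 6 AAG (Lys): 2.1 per 1000.
Lowest frequency is 2.1 at codon 6.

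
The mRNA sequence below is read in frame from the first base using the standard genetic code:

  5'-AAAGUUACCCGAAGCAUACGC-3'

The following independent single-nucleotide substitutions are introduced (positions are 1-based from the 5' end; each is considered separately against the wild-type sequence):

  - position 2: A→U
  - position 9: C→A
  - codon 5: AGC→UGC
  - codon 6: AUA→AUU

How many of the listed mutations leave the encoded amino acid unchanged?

2

Codon 1: AAA (Lys) → AUA (Ile) — missense.
Codon 3: ACC (Thr) → ACA (Thr) — synonymous.
Codon 5: AGC (Ser) → UGC (Cys) — missense.
Codon 6: AUA (Ile) → AUU (Ile) — synonymous.
Synonymous: 2 of 4.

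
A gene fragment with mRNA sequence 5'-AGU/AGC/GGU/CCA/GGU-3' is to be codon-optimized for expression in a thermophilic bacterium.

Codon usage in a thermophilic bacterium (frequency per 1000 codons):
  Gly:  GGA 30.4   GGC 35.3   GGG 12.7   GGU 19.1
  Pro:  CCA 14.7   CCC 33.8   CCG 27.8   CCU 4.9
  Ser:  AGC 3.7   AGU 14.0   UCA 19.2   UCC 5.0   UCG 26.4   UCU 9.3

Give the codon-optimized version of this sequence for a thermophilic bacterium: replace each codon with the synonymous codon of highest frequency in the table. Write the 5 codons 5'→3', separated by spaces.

UCG UCG GGC CCC GGC

Codon 1 (Ser): best is UCG at 26.4.
Codon 2 (Ser): best is UCG at 26.4.
Codon 3 (Gly): best is GGC at 35.3.
Codon 4 (Pro): best is CCC at 33.8.
Codon 5 (Gly): best is GGC at 35.3.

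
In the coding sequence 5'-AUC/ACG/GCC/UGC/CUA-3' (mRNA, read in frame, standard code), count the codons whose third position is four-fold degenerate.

Codon 1 AUC (Ile): third position 3-fold.
Codon 2 ACG (Thr): third position 4-fold.
Codon 3 GCC (Ala): third position 4-fold.
Codon 4 UGC (Cys): third position 2-fold.
Codon 5 CUA (Leu): third position 4-fold.
Four-fold degenerate third positions: 3.

3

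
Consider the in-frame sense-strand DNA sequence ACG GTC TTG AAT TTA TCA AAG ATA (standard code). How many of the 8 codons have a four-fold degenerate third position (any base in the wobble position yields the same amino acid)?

3

Codon 1 ACG (Thr): third position 4-fold.
Codon 2 GTC (Val): third position 4-fold.
Codon 3 TTG (Leu): third position 2-fold.
Codon 4 AAT (Asn): third position 2-fold.
Codon 5 TTA (Leu): third position 2-fold.
Codon 6 TCA (Ser): third position 4-fold.
Codon 7 AAG (Lys): third position 2-fold.
Codon 8 ATA (Ile): third position 3-fold.
Four-fold degenerate third positions: 3.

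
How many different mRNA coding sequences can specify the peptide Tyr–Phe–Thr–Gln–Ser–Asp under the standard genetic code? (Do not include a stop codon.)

Tyr: 2 codons.
Phe: 2 codons.
Thr: 4 codons.
Gln: 2 codons.
Ser: 6 codons.
Asp: 2 codons.
2 × 2 × 4 × 2 × 6 × 2 = 384.

384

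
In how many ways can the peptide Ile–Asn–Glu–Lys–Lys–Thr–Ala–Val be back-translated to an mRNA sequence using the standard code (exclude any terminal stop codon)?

Ile: 3 codons.
Asn: 2 codons.
Glu: 2 codons.
Lys: 2 codons.
Lys: 2 codons.
Thr: 4 codons.
Ala: 4 codons.
Val: 4 codons.
3 × 2 × 2 × 2 × 2 × 4 × 4 × 4 = 3072.

3072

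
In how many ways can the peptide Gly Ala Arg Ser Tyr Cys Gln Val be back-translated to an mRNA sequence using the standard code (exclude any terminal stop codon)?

18432

Gly: 4 codons.
Ala: 4 codons.
Arg: 6 codons.
Ser: 6 codons.
Tyr: 2 codons.
Cys: 2 codons.
Gln: 2 codons.
Val: 4 codons.
4 × 4 × 6 × 6 × 2 × 2 × 2 × 4 = 18432.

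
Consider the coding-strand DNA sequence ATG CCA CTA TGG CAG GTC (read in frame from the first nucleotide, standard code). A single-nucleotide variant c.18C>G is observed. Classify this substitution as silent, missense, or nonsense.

silent

Position 18 falls in codon 6: GTC → Val.
After the substitution the codon is GTG → Val.
Both encode Val, so the change is synonymous.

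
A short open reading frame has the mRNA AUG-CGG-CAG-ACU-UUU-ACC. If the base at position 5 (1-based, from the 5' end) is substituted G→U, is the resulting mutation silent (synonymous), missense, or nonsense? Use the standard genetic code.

missense

Position 5 falls in codon 2: CGG → Arg.
After the substitution the codon is CUG → Leu.
Arg ≠ Leu, so this is a missense mutation.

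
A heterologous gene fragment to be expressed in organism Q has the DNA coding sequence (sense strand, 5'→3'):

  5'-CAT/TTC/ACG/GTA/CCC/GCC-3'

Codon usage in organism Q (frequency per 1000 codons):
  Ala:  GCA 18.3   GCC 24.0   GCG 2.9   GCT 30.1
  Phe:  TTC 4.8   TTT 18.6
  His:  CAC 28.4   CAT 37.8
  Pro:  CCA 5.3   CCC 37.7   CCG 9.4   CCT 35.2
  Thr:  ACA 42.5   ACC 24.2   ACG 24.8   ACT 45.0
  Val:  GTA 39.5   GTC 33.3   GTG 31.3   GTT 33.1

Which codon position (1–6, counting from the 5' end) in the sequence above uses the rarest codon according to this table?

Codon 1 CAT (His): 37.8 per 1000.
Codon 2 TTC (Phe): 4.8 per 1000.
Codon 3 ACG (Thr): 24.8 per 1000.
Codon 4 GTA (Val): 39.5 per 1000.
Codon 5 CCC (Pro): 37.7 per 1000.
Codon 6 GCC (Ala): 24.0 per 1000.
Lowest frequency is 4.8 at codon 2.

2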